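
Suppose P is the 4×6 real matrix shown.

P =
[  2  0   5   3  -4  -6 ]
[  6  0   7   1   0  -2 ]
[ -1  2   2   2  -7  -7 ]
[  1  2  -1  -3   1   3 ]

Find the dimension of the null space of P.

3

Row reduce to echelon form.
R2 ← R2 − (3)·R1: [0, 0, -8, -8, 12, 16]
R3 ← R3 + (1/2)·R1: [0, 2, 9/2, 7/2, -9, -10]
R4 ← R4 − (1/2)·R1: [0, 2, -7/2, -9/2, 3, 6]
Swap R2 ↔ R3
R4 ← R4 − R2: [0, 0, -8, -8, 12, 16]
R4 ← R4 − R3: [0, 0, 0, 0, 0, 0]
3 nonzero rows, so rank(P) = 3.
P has 6 columns; by rank–nullity, nullity = 6 − 3 = 3.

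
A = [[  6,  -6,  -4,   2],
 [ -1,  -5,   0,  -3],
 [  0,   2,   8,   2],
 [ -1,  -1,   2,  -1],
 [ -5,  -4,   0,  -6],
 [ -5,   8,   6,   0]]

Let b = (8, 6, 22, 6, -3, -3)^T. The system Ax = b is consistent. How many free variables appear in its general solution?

1

Row reduce the augmented matrix [A | b].
R2 ← R2 + (1/6)·R1: [0, -6, -2/3, -8/3, 22/3]
R4 ← R4 + (1/6)·R1: [0, -2, 4/3, -2/3, 22/3]
R5 ← R5 + (5/6)·R1: [0, -9, -10/3, -13/3, 11/3]
R6 ← R6 + (5/6)·R1: [0, 3, 8/3, 5/3, 11/3]
R3 ← R3 + (1/3)·R2: [0, 0, 70/9, 10/9, 220/9]
R4 ← R4 − (1/3)·R2: [0, 0, 14/9, 2/9, 44/9]
R5 ← R5 − (3/2)·R2: [0, 0, -7/3, -1/3, -22/3]
R6 ← R6 + (1/2)·R2: [0, 0, 7/3, 1/3, 22/3]
R4 ← R4 − (1/5)·R3: [0, 0, 0, 0, 0]
R5 ← R5 + (3/10)·R3: [0, 0, 0, 0, 0]
R6 ← R6 − (3/10)·R3: [0, 0, 0, 0, 0]
The echelon form has 3 nonzero rows, and every pivot lies in the first 4 columns, so rank(A) = rank([A|b]) = 3.
The system is consistent.
Free variables = (unknowns) − (rank) = 4 − 3 = 1.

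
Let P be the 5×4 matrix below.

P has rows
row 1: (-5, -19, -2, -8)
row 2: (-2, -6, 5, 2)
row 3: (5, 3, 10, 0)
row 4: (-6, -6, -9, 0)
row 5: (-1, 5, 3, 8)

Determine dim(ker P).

Row reduce to echelon form.
R2 ← R2 − (2/5)·R1: [0, 8/5, 29/5, 26/5]
R3 ← R3 + R1: [0, -16, 8, -8]
R4 ← R4 − (6/5)·R1: [0, 84/5, -33/5, 48/5]
R5 ← R5 − (1/5)·R1: [0, 44/5, 17/5, 48/5]
R3 ← R3 + (10)·R2: [0, 0, 66, 44]
R4 ← R4 − (21/2)·R2: [0, 0, -135/2, -45]
R5 ← R5 − (11/2)·R2: [0, 0, -57/2, -19]
R4 ← R4 + (45/44)·R3: [0, 0, 0, 0]
R5 ← R5 + (19/44)·R3: [0, 0, 0, 0]
3 nonzero rows, so rank(P) = 3.
P has 4 columns; by rank–nullity, nullity = 4 − 3 = 1.

1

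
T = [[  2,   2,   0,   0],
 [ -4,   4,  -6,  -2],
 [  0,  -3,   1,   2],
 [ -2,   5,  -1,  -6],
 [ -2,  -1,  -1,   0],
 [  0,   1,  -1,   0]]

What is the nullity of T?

1

Row reduce to echelon form.
R2 ← R2 + (2)·R1: [0, 8, -6, -2]
R4 ← R4 + R1: [0, 7, -1, -6]
R5 ← R5 + R1: [0, 1, -1, 0]
R3 ← R3 + (3/8)·R2: [0, 0, -5/4, 5/4]
R4 ← R4 − (7/8)·R2: [0, 0, 17/4, -17/4]
R5 ← R5 − (1/8)·R2: [0, 0, -1/4, 1/4]
R6 ← R6 − (1/8)·R2: [0, 0, -1/4, 1/4]
R4 ← R4 + (17/5)·R3: [0, 0, 0, 0]
R5 ← R5 − (1/5)·R3: [0, 0, 0, 0]
R6 ← R6 − (1/5)·R3: [0, 0, 0, 0]
3 nonzero rows, so rank(T) = 3.
T has 4 columns; by rank–nullity, nullity = 4 − 3 = 1.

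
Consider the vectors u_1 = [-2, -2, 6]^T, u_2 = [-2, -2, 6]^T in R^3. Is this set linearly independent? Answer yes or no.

Form the matrix with these vectors as rows and row reduce.
R2 ← R2 − R1: [0, 0, 0]
1 nonzero row, so the 2 vectors span a space of dimension 1.
Since 1 < 2, the vectors are linearly dependent.

no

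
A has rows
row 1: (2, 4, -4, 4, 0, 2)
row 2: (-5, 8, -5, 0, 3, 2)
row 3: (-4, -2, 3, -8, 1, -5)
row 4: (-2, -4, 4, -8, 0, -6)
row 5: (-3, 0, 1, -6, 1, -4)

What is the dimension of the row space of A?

3

Row reduce to echelon form.
R2 ← R2 + (5/2)·R1: [0, 18, -15, 10, 3, 7]
R3 ← R3 + (2)·R1: [0, 6, -5, 0, 1, -1]
R4 ← R4 + R1: [0, 0, 0, -4, 0, -4]
R5 ← R5 + (3/2)·R1: [0, 6, -5, 0, 1, -1]
R3 ← R3 − (1/3)·R2: [0, 0, 0, -10/3, 0, -10/3]
R5 ← R5 − (1/3)·R2: [0, 0, 0, -10/3, 0, -10/3]
R4 ← R4 − (6/5)·R3: [0, 0, 0, 0, 0, 0]
R5 ← R5 − R3: [0, 0, 0, 0, 0, 0]
Echelon form has 3 nonzero rows, so rank(A) = 3.
The row space has dimension equal to the rank: 3.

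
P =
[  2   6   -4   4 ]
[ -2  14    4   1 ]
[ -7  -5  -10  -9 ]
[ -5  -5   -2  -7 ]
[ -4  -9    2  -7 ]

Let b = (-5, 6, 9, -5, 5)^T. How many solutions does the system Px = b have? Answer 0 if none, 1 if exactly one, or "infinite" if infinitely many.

Row reduce the augmented matrix [P | b].
R2 ← R2 + R1: [0, 20, 0, 5, 1]
R3 ← R3 + (7/2)·R1: [0, 16, -24, 5, -17/2]
R4 ← R4 + (5/2)·R1: [0, 10, -12, 3, -35/2]
R5 ← R5 + (2)·R1: [0, 3, -6, 1, -5]
R3 ← R3 − (4/5)·R2: [0, 0, -24, 1, -93/10]
R4 ← R4 − (1/2)·R2: [0, 0, -12, 1/2, -18]
R5 ← R5 − (3/20)·R2: [0, 0, -6, 1/4, -103/20]
R4 ← R4 − (1/2)·R3: [0, 0, 0, 0, -267/20]
R5 ← R5 − (1/4)·R3: [0, 0, 0, 0, -113/40]
R5 ← R5 − (113/534)·R4: [0, 0, 0, 0, 0]
The echelon form has 4 nonzero rows; the last pivot sits in the augmented column, so rank(P) = 3 but rank([P|b]) = 4.
Since the ranks differ, the system is inconsistent.
It has no solutions.

0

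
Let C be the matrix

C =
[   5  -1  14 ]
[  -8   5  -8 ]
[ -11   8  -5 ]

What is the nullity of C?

Row reduce to echelon form.
R2 ← R2 + (8/5)·R1: [0, 17/5, 72/5]
R3 ← R3 + (11/5)·R1: [0, 29/5, 129/5]
R3 ← R3 − (29/17)·R2: [0, 0, 21/17]
3 nonzero rows, so rank(C) = 3.
C has 3 columns; by rank–nullity, nullity = 3 − 3 = 0.

0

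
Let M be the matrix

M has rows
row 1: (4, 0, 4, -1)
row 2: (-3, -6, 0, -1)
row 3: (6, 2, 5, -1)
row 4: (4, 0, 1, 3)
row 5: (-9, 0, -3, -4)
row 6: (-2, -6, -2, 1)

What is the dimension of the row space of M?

Row reduce to echelon form.
R2 ← R2 + (3/4)·R1: [0, -6, 3, -7/4]
R3 ← R3 − (3/2)·R1: [0, 2, -1, 1/2]
R4 ← R4 − R1: [0, 0, -3, 4]
R5 ← R5 + (9/4)·R1: [0, 0, 6, -25/4]
R6 ← R6 + (1/2)·R1: [0, -6, 0, 1/2]
R3 ← R3 + (1/3)·R2: [0, 0, 0, -1/12]
R6 ← R6 − R2: [0, 0, -3, 9/4]
Swap R3 ↔ R4
R5 ← R5 + (2)·R3: [0, 0, 0, 7/4]
R6 ← R6 − R3: [0, 0, 0, -7/4]
R5 ← R5 + (21)·R4: [0, 0, 0, 0]
R6 ← R6 − (21)·R4: [0, 0, 0, 0]
Echelon form has 4 nonzero rows, so rank(M) = 4.
The row space has dimension equal to the rank: 4.

4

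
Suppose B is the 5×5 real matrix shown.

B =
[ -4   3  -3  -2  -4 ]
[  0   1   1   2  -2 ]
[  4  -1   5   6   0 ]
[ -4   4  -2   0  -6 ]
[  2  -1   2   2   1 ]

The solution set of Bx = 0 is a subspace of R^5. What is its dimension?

3

Row reduce to echelon form.
R3 ← R3 + R1: [0, 2, 2, 4, -4]
R4 ← R4 − R1: [0, 1, 1, 2, -2]
R5 ← R5 + (1/2)·R1: [0, 1/2, 1/2, 1, -1]
R3 ← R3 − (2)·R2: [0, 0, 0, 0, 0]
R4 ← R4 − R2: [0, 0, 0, 0, 0]
R5 ← R5 − (1/2)·R2: [0, 0, 0, 0, 0]
2 nonzero rows, so rank(B) = 2.
B has 5 columns; by rank–nullity, nullity = 5 − 2 = 3.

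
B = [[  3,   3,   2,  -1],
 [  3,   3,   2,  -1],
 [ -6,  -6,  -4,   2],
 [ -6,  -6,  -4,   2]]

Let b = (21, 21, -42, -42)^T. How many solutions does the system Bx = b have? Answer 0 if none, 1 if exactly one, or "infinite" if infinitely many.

infinite

Row reduce the augmented matrix [B | b].
R2 ← R2 − R1: [0, 0, 0, 0, 0]
R3 ← R3 + (2)·R1: [0, 0, 0, 0, 0]
R4 ← R4 + (2)·R1: [0, 0, 0, 0, 0]
The echelon form has 1 nonzero rows, and every pivot lies in the first 4 columns, so rank(B) = rank([B|b]) = 1.
The system is consistent.
rank = 1 < 4 unknowns, so there are infinitely many solutions.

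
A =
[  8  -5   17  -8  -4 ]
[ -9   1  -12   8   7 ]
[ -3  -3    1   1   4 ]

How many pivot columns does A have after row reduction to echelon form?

Row reduce to echelon form.
R2 ← R2 + (9/8)·R1: [0, -37/8, 57/8, -1, 5/2]
R3 ← R3 + (3/8)·R1: [0, -39/8, 59/8, -2, 5/2]
R3 ← R3 − (39/37)·R2: [0, 0, -5/37, -35/37, -5/37]
Echelon form has 3 nonzero rows, so rank(A) = 3.
Each nonzero row contributes one pivot column: 3 pivot columns.

3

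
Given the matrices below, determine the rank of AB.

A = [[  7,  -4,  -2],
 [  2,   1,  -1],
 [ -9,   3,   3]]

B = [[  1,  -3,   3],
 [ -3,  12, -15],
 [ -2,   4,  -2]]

First compute AB:
[[ 23, -77,  85],
 [  1,   2,  -7],
 [-24,  75, -78]]
Now row reduce the product.
R2 ← R2 − (1/23)·R1: [0, 123/23, -246/23]
R3 ← R3 + (24/23)·R1: [0, -123/23, 246/23]
R3 ← R3 + R2: [0, 0, 0]
2 nonzero rows, so rank(AB) = 2.

2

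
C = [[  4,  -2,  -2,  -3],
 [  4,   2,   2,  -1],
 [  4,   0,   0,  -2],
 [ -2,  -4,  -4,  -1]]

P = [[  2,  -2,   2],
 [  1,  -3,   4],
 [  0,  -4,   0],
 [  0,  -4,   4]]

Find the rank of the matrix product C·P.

First compute CP:
[[  6,  18, -12],
 [ 10, -18,  12],
 [  8,   0,   0],
 [ -8,  36, -24]]
Now row reduce the product.
R2 ← R2 − (5/3)·R1: [0, -48, 32]
R3 ← R3 − (4/3)·R1: [0, -24, 16]
R4 ← R4 + (4/3)·R1: [0, 60, -40]
R3 ← R3 − (1/2)·R2: [0, 0, 0]
R4 ← R4 + (5/4)·R2: [0, 0, 0]
2 nonzero rows, so rank(CP) = 2.

2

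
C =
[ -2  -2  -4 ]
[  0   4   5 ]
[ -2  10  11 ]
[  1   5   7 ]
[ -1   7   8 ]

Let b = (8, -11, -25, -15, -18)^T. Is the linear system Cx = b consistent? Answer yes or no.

yes

Row reduce the augmented matrix [C | b].
R3 ← R3 − R1: [0, 12, 15, -33]
R4 ← R4 + (1/2)·R1: [0, 4, 5, -11]
R5 ← R5 − (1/2)·R1: [0, 8, 10, -22]
R3 ← R3 − (3)·R2: [0, 0, 0, 0]
R4 ← R4 − R2: [0, 0, 0, 0]
R5 ← R5 − (2)·R2: [0, 0, 0, 0]
The echelon form has 2 nonzero rows, and every pivot lies in the first 3 columns, so rank(C) = rank([C|b]) = 2.
The system is consistent.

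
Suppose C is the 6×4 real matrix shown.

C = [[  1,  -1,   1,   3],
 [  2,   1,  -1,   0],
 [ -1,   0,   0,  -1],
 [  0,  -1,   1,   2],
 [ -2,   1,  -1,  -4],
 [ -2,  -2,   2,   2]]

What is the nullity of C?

Row reduce to echelon form.
R2 ← R2 − (2)·R1: [0, 3, -3, -6]
R3 ← R3 + R1: [0, -1, 1, 2]
R5 ← R5 + (2)·R1: [0, -1, 1, 2]
R6 ← R6 + (2)·R1: [0, -4, 4, 8]
R3 ← R3 + (1/3)·R2: [0, 0, 0, 0]
R4 ← R4 + (1/3)·R2: [0, 0, 0, 0]
R5 ← R5 + (1/3)·R2: [0, 0, 0, 0]
R6 ← R6 + (4/3)·R2: [0, 0, 0, 0]
2 nonzero rows, so rank(C) = 2.
C has 4 columns; by rank–nullity, nullity = 4 − 2 = 2.

2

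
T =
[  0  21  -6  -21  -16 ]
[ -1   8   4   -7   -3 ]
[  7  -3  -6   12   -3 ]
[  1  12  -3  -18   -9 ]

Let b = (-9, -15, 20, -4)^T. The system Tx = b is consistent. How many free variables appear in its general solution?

Row reduce the augmented matrix [T | b].
Swap R1 ↔ R2
R3 ← R3 + (7)·R1: [0, 53, 22, -37, -24, -85]
R4 ← R4 + R1: [0, 20, 1, -25, -12, -19]
R3 ← R3 − (53/21)·R2: [0, 0, 260/7, 16, 344/21, -436/7]
R4 ← R4 − (20/21)·R2: [0, 0, 47/7, -5, 68/21, -73/7]
R4 ← R4 − (47/260)·R3: [0, 0, 0, -513/65, 18/65, 54/65]
The echelon form has 4 nonzero rows, and every pivot lies in the first 5 columns, so rank(T) = rank([T|b]) = 4.
The system is consistent.
Free variables = (unknowns) − (rank) = 5 − 4 = 1.

1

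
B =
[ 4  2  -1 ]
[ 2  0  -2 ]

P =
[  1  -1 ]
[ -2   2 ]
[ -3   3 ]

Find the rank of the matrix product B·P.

First compute BP:
[[  3,  -3],
 [  8,  -8]]
Now row reduce the product.
R2 ← R2 − (8/3)·R1: [0, 0]
1 nonzero row, so rank(BP) = 1.

1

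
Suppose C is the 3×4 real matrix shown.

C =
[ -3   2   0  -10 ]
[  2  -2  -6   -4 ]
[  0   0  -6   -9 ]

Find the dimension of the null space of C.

1

Row reduce to echelon form.
R2 ← R2 + (2/3)·R1: [0, -2/3, -6, -32/3]
3 nonzero rows, so rank(C) = 3.
C has 4 columns; by rank–nullity, nullity = 4 − 3 = 1.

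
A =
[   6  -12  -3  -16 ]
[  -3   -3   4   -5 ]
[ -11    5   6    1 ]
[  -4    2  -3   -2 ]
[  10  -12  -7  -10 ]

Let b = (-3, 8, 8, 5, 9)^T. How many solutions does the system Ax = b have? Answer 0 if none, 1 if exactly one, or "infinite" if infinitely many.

0

Row reduce the augmented matrix [A | b].
R2 ← R2 + (1/2)·R1: [0, -9, 5/2, -13, 13/2]
R3 ← R3 + (11/6)·R1: [0, -17, 1/2, -85/3, 5/2]
R4 ← R4 + (2/3)·R1: [0, -6, -5, -38/3, 3]
R5 ← R5 − (5/3)·R1: [0, 8, -2, 50/3, 14]
R3 ← R3 − (17/9)·R2: [0, 0, -38/9, -34/9, -88/9]
R4 ← R4 − (2/3)·R2: [0, 0, -20/3, -4, -4/3]
R5 ← R5 + (8/9)·R2: [0, 0, 2/9, 46/9, 178/9]
R4 ← R4 − (30/19)·R3: [0, 0, 0, 112/57, 268/19]
R5 ← R5 + (1/19)·R3: [0, 0, 0, 280/57, 366/19]
R5 ← R5 − (5/2)·R4: [0, 0, 0, 0, -16]
The echelon form has 5 nonzero rows; the last pivot sits in the augmented column, so rank(A) = 4 but rank([A|b]) = 5.
Since the ranks differ, the system is inconsistent.
It has no solutions.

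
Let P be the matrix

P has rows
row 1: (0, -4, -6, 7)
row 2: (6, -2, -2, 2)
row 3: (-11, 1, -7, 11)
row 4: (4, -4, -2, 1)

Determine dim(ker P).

Row reduce to echelon form.
Swap R1 ↔ R2
R3 ← R3 + (11/6)·R1: [0, -8/3, -32/3, 44/3]
R4 ← R4 − (2/3)·R1: [0, -8/3, -2/3, -1/3]
R3 ← R3 − (2/3)·R2: [0, 0, -20/3, 10]
R4 ← R4 − (2/3)·R2: [0, 0, 10/3, -5]
R4 ← R4 + (1/2)·R3: [0, 0, 0, 0]
3 nonzero rows, so rank(P) = 3.
P has 4 columns; by rank–nullity, nullity = 4 − 3 = 1.

1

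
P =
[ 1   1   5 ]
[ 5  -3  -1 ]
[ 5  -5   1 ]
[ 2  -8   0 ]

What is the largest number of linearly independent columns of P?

Row reduce to echelon form.
R2 ← R2 − (5)·R1: [0, -8, -26]
R3 ← R3 − (5)·R1: [0, -10, -24]
R4 ← R4 − (2)·R1: [0, -10, -10]
R3 ← R3 − (5/4)·R2: [0, 0, 17/2]
R4 ← R4 − (5/4)·R2: [0, 0, 45/2]
R4 ← R4 − (45/17)·R3: [0, 0, 0]
Echelon form has 3 nonzero rows, so rank(P) = 3.
The rank gives the maximum number of linearly independent columns: 3.

3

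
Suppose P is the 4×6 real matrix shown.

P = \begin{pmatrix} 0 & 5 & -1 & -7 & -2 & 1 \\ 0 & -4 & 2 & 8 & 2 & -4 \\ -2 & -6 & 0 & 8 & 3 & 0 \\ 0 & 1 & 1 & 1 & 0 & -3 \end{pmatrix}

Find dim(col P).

Row reduce to echelon form.
Swap R1 ↔ R3
R3 ← R3 + (5/4)·R2: [0, 0, 3/2, 3, 1/2, -4]
R4 ← R4 + (1/4)·R2: [0, 0, 3/2, 3, 1/2, -4]
R4 ← R4 − R3: [0, 0, 0, 0, 0, 0]
Echelon form has 3 nonzero rows, so rank(P) = 3.
The column space has dimension equal to the rank: 3.

3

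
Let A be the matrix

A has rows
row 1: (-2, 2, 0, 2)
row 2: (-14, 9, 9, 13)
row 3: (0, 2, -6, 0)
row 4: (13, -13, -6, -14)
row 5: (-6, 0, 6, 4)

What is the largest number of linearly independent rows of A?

3

Row reduce to echelon form.
R2 ← R2 − (7)·R1: [0, -5, 9, -1]
R4 ← R4 + (13/2)·R1: [0, 0, -6, -1]
R5 ← R5 − (3)·R1: [0, -6, 6, -2]
R3 ← R3 + (2/5)·R2: [0, 0, -12/5, -2/5]
R5 ← R5 − (6/5)·R2: [0, 0, -24/5, -4/5]
R4 ← R4 − (5/2)·R3: [0, 0, 0, 0]
R5 ← R5 − (2)·R3: [0, 0, 0, 0]
Echelon form has 3 nonzero rows, so rank(A) = 3.
The rank gives the maximum number of linearly independent rows: 3.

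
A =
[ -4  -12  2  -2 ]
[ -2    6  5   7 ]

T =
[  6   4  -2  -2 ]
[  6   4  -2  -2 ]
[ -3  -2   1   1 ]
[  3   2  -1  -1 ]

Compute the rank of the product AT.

1

First compute AT:
[[-108, -72,  36,  36],
 [ 30,  20, -10, -10]]
Now row reduce the product.
R2 ← R2 + (5/18)·R1: [0, 0, 0, 0]
1 nonzero row, so rank(AT) = 1.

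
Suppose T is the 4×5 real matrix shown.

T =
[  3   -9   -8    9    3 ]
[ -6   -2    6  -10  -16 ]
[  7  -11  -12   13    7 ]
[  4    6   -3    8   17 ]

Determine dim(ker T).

2

Row reduce to echelon form.
R2 ← R2 + (2)·R1: [0, -20, -10, 8, -10]
R3 ← R3 − (7/3)·R1: [0, 10, 20/3, -8, 0]
R4 ← R4 − (4/3)·R1: [0, 18, 23/3, -4, 13]
R3 ← R3 + (1/2)·R2: [0, 0, 5/3, -4, -5]
R4 ← R4 + (9/10)·R2: [0, 0, -4/3, 16/5, 4]
R4 ← R4 + (4/5)·R3: [0, 0, 0, 0, 0]
3 nonzero rows, so rank(T) = 3.
T has 5 columns; by rank–nullity, nullity = 5 − 3 = 2.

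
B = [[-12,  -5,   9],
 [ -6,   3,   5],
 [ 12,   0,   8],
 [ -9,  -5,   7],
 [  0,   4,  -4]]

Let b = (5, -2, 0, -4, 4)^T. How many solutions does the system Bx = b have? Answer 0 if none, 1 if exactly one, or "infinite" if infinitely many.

Row reduce the augmented matrix [B | b].
R2 ← R2 − (1/2)·R1: [0, 11/2, 1/2, -9/2]
R3 ← R3 + R1: [0, -5, 17, 5]
R4 ← R4 − (3/4)·R1: [0, -5/4, 1/4, -31/4]
R3 ← R3 + (10/11)·R2: [0, 0, 192/11, 10/11]
R4 ← R4 + (5/22)·R2: [0, 0, 4/11, -193/22]
R5 ← R5 − (8/11)·R2: [0, 0, -48/11, 80/11]
R4 ← R4 − (1/48)·R3: [0, 0, 0, -211/24]
R5 ← R5 + (1/4)·R3: [0, 0, 0, 15/2]
R5 ← R5 + (180/211)·R4: [0, 0, 0, 0]
The echelon form has 4 nonzero rows; the last pivot sits in the augmented column, so rank(B) = 3 but rank([B|b]) = 4.
Since the ranks differ, the system is inconsistent.
It has no solutions.

0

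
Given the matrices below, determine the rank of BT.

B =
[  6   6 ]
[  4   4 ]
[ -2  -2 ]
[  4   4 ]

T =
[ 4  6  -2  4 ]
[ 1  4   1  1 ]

First compute BT:
[[ 30,  60,  -6,  30],
 [ 20,  40,  -4,  20],
 [-10, -20,   2, -10],
 [ 20,  40,  -4,  20]]
Now row reduce the product.
R2 ← R2 − (2/3)·R1: [0, 0, 0, 0]
R3 ← R3 + (1/3)·R1: [0, 0, 0, 0]
R4 ← R4 − (2/3)·R1: [0, 0, 0, 0]
1 nonzero row, so rank(BT) = 1.

1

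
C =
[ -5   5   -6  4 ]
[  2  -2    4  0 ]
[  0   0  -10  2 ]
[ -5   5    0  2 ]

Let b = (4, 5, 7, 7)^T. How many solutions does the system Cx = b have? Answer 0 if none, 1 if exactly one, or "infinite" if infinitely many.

Row reduce the augmented matrix [C | b].
R2 ← R2 + (2/5)·R1: [0, 0, 8/5, 8/5, 33/5]
R4 ← R4 − R1: [0, 0, 6, -2, 3]
R3 ← R3 + (25/4)·R2: [0, 0, 0, 12, 193/4]
R4 ← R4 − (15/4)·R2: [0, 0, 0, -8, -87/4]
R4 ← R4 + (2/3)·R3: [0, 0, 0, 0, 125/12]
The echelon form has 4 nonzero rows; the last pivot sits in the augmented column, so rank(C) = 3 but rank([C|b]) = 4.
Since the ranks differ, the system is inconsistent.
It has no solutions.

0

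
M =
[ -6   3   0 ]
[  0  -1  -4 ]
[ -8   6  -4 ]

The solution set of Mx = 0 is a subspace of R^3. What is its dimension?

Row reduce to echelon form.
R3 ← R3 − (4/3)·R1: [0, 2, -4]
R3 ← R3 + (2)·R2: [0, 0, -12]
3 nonzero rows, so rank(M) = 3.
M has 3 columns; by rank–nullity, nullity = 3 − 3 = 0.

0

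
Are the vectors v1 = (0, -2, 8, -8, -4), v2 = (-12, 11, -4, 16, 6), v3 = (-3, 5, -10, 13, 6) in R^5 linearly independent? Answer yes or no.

no

Form the matrix with these vectors as rows and row reduce.
Swap R1 ↔ R2
R3 ← R3 − (1/4)·R1: [0, 9/4, -9, 9, 9/2]
R3 ← R3 + (9/8)·R2: [0, 0, 0, 0, 0]
2 nonzero rows, so the 3 vectors span a space of dimension 2.
Since 2 < 3, the vectors are linearly dependent.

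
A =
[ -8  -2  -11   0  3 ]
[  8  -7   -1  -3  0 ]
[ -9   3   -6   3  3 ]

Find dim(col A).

3

Row reduce to echelon form.
R2 ← R2 + R1: [0, -9, -12, -3, 3]
R3 ← R3 − (9/8)·R1: [0, 21/4, 51/8, 3, -3/8]
R3 ← R3 + (7/12)·R2: [0, 0, -5/8, 5/4, 11/8]
Echelon form has 3 nonzero rows, so rank(A) = 3.
The column space has dimension equal to the rank: 3.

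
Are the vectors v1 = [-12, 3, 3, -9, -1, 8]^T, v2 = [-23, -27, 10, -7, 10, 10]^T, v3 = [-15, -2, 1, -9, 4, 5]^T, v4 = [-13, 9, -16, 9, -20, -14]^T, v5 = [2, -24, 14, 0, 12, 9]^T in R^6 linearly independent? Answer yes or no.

no

Form the matrix with these vectors as rows and row reduce.
R2 ← R2 − (23/12)·R1: [0, -131/4, 17/4, 41/4, 143/12, -16/3]
R3 ← R3 − (5/4)·R1: [0, -23/4, -11/4, 9/4, 21/4, -5]
R4 ← R4 − (13/12)·R1: [0, 23/4, -77/4, 75/4, -227/12, -68/3]
R5 ← R5 + (1/6)·R1: [0, -47/2, 29/2, -3/2, 71/6, 31/3]
R3 ← R3 − (23/131)·R2: [0, 0, -458/131, 59/131, 1241/393, -1597/393]
R4 ← R4 + (23/131)·R2: [0, 0, -2424/131, 2692/131, -2204/131, -3092/131]
R5 ← R5 − (94/131)·R2: [0, 0, 1500/131, -1160/131, 430/131, 1855/131]
R4 ← R4 − (1212/229)·R3: [0, 0, 0, 4160/229, -7680/229, -480/229]
R5 ← R5 + (750/229)·R3: [0, 0, 0, -1690/229, 3120/229, 195/229]
R5 ← R5 + (13/32)·R4: [0, 0, 0, 0, 0, 0]
4 nonzero rows, so the 5 vectors span a space of dimension 4.
Since 4 < 5, the vectors are linearly dependent.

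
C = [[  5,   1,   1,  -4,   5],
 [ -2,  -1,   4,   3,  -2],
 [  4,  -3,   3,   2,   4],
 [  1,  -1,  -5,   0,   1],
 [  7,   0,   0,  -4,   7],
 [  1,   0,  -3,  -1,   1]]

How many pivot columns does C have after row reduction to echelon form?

Row reduce to echelon form.
R2 ← R2 + (2/5)·R1: [0, -3/5, 22/5, 7/5, 0]
R3 ← R3 − (4/5)·R1: [0, -19/5, 11/5, 26/5, 0]
R4 ← R4 − (1/5)·R1: [0, -6/5, -26/5, 4/5, 0]
R5 ← R5 − (7/5)·R1: [0, -7/5, -7/5, 8/5, 0]
R6 ← R6 − (1/5)·R1: [0, -1/5, -16/5, -1/5, 0]
R3 ← R3 − (19/3)·R2: [0, 0, -77/3, -11/3, 0]
R4 ← R4 − (2)·R2: [0, 0, -14, -2, 0]
R5 ← R5 − (7/3)·R2: [0, 0, -35/3, -5/3, 0]
R6 ← R6 − (1/3)·R2: [0, 0, -14/3, -2/3, 0]
R4 ← R4 − (6/11)·R3: [0, 0, 0, 0, 0]
R5 ← R5 − (5/11)·R3: [0, 0, 0, 0, 0]
R6 ← R6 − (2/11)·R3: [0, 0, 0, 0, 0]
Echelon form has 3 nonzero rows, so rank(C) = 3.
Each nonzero row contributes one pivot column: 3 pivot columns.

3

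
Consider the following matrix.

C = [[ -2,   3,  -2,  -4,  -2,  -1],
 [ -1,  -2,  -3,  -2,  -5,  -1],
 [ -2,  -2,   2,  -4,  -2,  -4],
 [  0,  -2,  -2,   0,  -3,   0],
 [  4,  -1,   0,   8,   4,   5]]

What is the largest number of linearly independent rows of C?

3

Row reduce to echelon form.
R2 ← R2 − (1/2)·R1: [0, -7/2, -2, 0, -4, -1/2]
R3 ← R3 − R1: [0, -5, 4, 0, 0, -3]
R5 ← R5 + (2)·R1: [0, 5, -4, 0, 0, 3]
R3 ← R3 − (10/7)·R2: [0, 0, 48/7, 0, 40/7, -16/7]
R4 ← R4 − (4/7)·R2: [0, 0, -6/7, 0, -5/7, 2/7]
R5 ← R5 + (10/7)·R2: [0, 0, -48/7, 0, -40/7, 16/7]
R4 ← R4 + (1/8)·R3: [0, 0, 0, 0, 0, 0]
R5 ← R5 + R3: [0, 0, 0, 0, 0, 0]
Echelon form has 3 nonzero rows, so rank(C) = 3.
The rank gives the maximum number of linearly independent rows: 3.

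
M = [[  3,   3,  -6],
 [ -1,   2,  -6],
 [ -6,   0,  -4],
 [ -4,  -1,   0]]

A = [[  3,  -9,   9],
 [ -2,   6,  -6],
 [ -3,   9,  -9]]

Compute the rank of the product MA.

First compute MA:
[[ 21, -63,  63],
 [ 11, -33,  33],
 [ -6,  18, -18],
 [-10,  30, -30]]
Now row reduce the product.
R2 ← R2 − (11/21)·R1: [0, 0, 0]
R3 ← R3 + (2/7)·R1: [0, 0, 0]
R4 ← R4 + (10/21)·R1: [0, 0, 0]
1 nonzero row, so rank(MA) = 1.

1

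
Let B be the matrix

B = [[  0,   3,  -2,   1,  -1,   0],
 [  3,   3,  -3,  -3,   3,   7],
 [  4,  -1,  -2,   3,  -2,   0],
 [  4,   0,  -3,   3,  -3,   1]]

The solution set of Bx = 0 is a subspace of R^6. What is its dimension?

2

Row reduce to echelon form.
Swap R1 ↔ R2
R3 ← R3 − (4/3)·R1: [0, -5, 2, 7, -6, -28/3]
R4 ← R4 − (4/3)·R1: [0, -4, 1, 7, -7, -25/3]
R3 ← R3 + (5/3)·R2: [0, 0, -4/3, 26/3, -23/3, -28/3]
R4 ← R4 + (4/3)·R2: [0, 0, -5/3, 25/3, -25/3, -25/3]
R4 ← R4 − (5/4)·R3: [0, 0, 0, -5/2, 5/4, 10/3]
4 nonzero rows, so rank(B) = 4.
B has 6 columns; by rank–nullity, nullity = 6 − 4 = 2.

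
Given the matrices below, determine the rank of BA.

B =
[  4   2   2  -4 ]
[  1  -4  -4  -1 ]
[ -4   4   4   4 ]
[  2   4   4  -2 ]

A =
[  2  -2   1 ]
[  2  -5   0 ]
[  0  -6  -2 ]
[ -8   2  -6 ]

2

First compute BA:
[[ 44, -38,  24],
 [  2,  40,  15],
 [-32, -28, -36],
 [ 28, -52,   6]]
Now row reduce the product.
R2 ← R2 − (1/22)·R1: [0, 459/11, 153/11]
R3 ← R3 + (8/11)·R1: [0, -612/11, -204/11]
R4 ← R4 − (7/11)·R1: [0, -306/11, -102/11]
R3 ← R3 + (4/3)·R2: [0, 0, 0]
R4 ← R4 + (2/3)·R2: [0, 0, 0]
2 nonzero rows, so rank(BA) = 2.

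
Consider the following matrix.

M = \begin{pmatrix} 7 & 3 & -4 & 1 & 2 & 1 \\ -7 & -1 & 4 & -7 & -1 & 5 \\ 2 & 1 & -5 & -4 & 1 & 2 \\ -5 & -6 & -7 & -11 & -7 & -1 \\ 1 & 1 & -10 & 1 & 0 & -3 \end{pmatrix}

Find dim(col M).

5

Row reduce to echelon form.
R2 ← R2 + R1: [0, 2, 0, -6, 1, 6]
R3 ← R3 − (2/7)·R1: [0, 1/7, -27/7, -30/7, 3/7, 12/7]
R4 ← R4 + (5/7)·R1: [0, -27/7, -69/7, -72/7, -39/7, -2/7]
R5 ← R5 − (1/7)·R1: [0, 4/7, -66/7, 6/7, -2/7, -22/7]
R3 ← R3 − (1/14)·R2: [0, 0, -27/7, -27/7, 5/14, 9/7]
R4 ← R4 + (27/14)·R2: [0, 0, -69/7, -153/7, -51/14, 79/7]
R5 ← R5 − (2/7)·R2: [0, 0, -66/7, 18/7, -4/7, -34/7]
R4 ← R4 − (23/9)·R3: [0, 0, 0, -12, -41/9, 8]
R5 ← R5 − (22/9)·R3: [0, 0, 0, 12, -13/9, -8]
R5 ← R5 + R4: [0, 0, 0, 0, -6, 0]
Echelon form has 5 nonzero rows, so rank(M) = 5.
The column space has dimension equal to the rank: 5.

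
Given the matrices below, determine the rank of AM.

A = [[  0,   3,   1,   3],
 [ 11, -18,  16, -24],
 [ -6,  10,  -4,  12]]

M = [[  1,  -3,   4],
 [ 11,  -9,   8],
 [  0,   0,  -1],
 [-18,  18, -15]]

First compute AM:
[[-21,  27, -22],
 [245, -303, 244],
 [-112, 144, -120]]
Now row reduce the product.
R2 ← R2 + (35/3)·R1: [0, 12, -38/3]
R3 ← R3 − (16/3)·R1: [0, 0, -8/3]
3 nonzero rows, so rank(AM) = 3.

3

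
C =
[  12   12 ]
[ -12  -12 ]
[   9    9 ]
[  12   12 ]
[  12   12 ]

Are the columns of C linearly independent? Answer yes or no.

no

Row reduce C to echelon form.
R2 ← R2 + R1: [0, 0]
R3 ← R3 − (3/4)·R1: [0, 0]
R4 ← R4 − R1: [0, 0]
R5 ← R5 − R1: [0, 0]
1 pivot among 2 columns.
Only 1 < 2 pivot columns, so the columns are linearly dependent.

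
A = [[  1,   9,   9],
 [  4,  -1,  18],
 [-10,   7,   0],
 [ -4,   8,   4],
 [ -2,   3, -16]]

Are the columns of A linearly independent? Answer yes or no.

Row reduce A to echelon form.
R2 ← R2 − (4)·R1: [0, -37, -18]
R3 ← R3 + (10)·R1: [0, 97, 90]
R4 ← R4 + (4)·R1: [0, 44, 40]
R5 ← R5 + (2)·R1: [0, 21, 2]
R3 ← R3 + (97/37)·R2: [0, 0, 1584/37]
R4 ← R4 + (44/37)·R2: [0, 0, 688/37]
R5 ← R5 + (21/37)·R2: [0, 0, -304/37]
R4 ← R4 − (43/99)·R3: [0, 0, 0]
R5 ← R5 + (19/99)·R3: [0, 0, 0]
3 pivots among 3 columns.
Every column is a pivot column, so the columns are linearly independent.

yes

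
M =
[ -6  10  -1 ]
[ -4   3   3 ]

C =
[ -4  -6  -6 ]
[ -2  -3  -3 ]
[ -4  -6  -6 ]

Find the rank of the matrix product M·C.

1

First compute MC:
[[  8,  12,  12],
 [ -2,  -3,  -3]]
Now row reduce the product.
R2 ← R2 + (1/4)·R1: [0, 0, 0]
1 nonzero row, so rank(MC) = 1.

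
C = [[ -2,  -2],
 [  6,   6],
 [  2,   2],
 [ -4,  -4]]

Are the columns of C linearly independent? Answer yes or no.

no

Row reduce C to echelon form.
R2 ← R2 + (3)·R1: [0, 0]
R3 ← R3 + R1: [0, 0]
R4 ← R4 − (2)·R1: [0, 0]
1 pivot among 2 columns.
Only 1 < 2 pivot columns, so the columns are linearly dependent.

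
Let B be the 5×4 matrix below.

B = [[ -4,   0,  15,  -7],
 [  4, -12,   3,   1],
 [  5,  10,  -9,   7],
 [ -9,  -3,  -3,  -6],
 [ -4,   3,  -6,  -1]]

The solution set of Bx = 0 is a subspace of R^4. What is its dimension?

1

Row reduce to echelon form.
R2 ← R2 + R1: [0, -12, 18, -6]
R3 ← R3 + (5/4)·R1: [0, 10, 39/4, -7/4]
R4 ← R4 − (9/4)·R1: [0, -3, -147/4, 39/4]
R5 ← R5 − R1: [0, 3, -21, 6]
R3 ← R3 + (5/6)·R2: [0, 0, 99/4, -27/4]
R4 ← R4 − (1/4)·R2: [0, 0, -165/4, 45/4]
R5 ← R5 + (1/4)·R2: [0, 0, -33/2, 9/2]
R4 ← R4 + (5/3)·R3: [0, 0, 0, 0]
R5 ← R5 + (2/3)·R3: [0, 0, 0, 0]
3 nonzero rows, so rank(B) = 3.
B has 4 columns; by rank–nullity, nullity = 4 − 3 = 1.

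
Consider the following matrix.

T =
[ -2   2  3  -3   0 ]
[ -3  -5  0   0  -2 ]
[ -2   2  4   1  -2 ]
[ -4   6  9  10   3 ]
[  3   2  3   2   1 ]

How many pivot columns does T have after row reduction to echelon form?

Row reduce to echelon form.
R2 ← R2 − (3/2)·R1: [0, -8, -9/2, 9/2, -2]
R3 ← R3 − R1: [0, 0, 1, 4, -2]
R4 ← R4 − (2)·R1: [0, 2, 3, 16, 3]
R5 ← R5 + (3/2)·R1: [0, 5, 15/2, -5/2, 1]
R4 ← R4 + (1/4)·R2: [0, 0, 15/8, 137/8, 5/2]
R5 ← R5 + (5/8)·R2: [0, 0, 75/16, 5/16, -1/4]
R4 ← R4 − (15/8)·R3: [0, 0, 0, 77/8, 25/4]
R5 ← R5 − (75/16)·R3: [0, 0, 0, -295/16, 73/8]
R5 ← R5 + (295/154)·R4: [0, 0, 0, 0, 3249/154]
Echelon form has 5 nonzero rows, so rank(T) = 5.
Each nonzero row contributes one pivot column: 5 pivot columns.

5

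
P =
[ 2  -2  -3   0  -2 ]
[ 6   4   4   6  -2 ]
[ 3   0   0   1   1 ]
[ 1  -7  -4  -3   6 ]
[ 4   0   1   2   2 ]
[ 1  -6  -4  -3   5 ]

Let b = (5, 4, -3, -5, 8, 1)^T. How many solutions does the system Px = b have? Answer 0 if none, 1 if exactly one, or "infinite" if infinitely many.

Row reduce the augmented matrix [P | b].
R2 ← R2 − (3)·R1: [0, 10, 13, 6, 4, -11]
R3 ← R3 − (3/2)·R1: [0, 3, 9/2, 1, 4, -21/2]
R4 ← R4 − (1/2)·R1: [0, -6, -5/2, -3, 7, -15/2]
R5 ← R5 − (2)·R1: [0, 4, 7, 2, 6, -2]
R6 ← R6 − (1/2)·R1: [0, -5, -5/2, -3, 6, -3/2]
R3 ← R3 − (3/10)·R2: [0, 0, 3/5, -4/5, 14/5, -36/5]
R4 ← R4 + (3/5)·R2: [0, 0, 53/10, 3/5, 47/5, -141/10]
R5 ← R5 − (2/5)·R2: [0, 0, 9/5, -2/5, 22/5, 12/5]
R6 ← R6 + (1/2)·R2: [0, 0, 4, 0, 8, -7]
R4 ← R4 − (53/6)·R3: [0, 0, 0, 23/3, -46/3, 99/2]
R5 ← R5 − (3)·R3: [0, 0, 0, 2, -4, 24]
R6 ← R6 − (20/3)·R3: [0, 0, 0, 16/3, -32/3, 41]
R5 ← R5 − (6/23)·R4: [0, 0, 0, 0, 0, 255/23]
R6 ← R6 − (16/23)·R4: [0, 0, 0, 0, 0, 151/23]
R6 ← R6 − (151/255)·R5: [0, 0, 0, 0, 0, 0]
The echelon form has 5 nonzero rows; the last pivot sits in the augmented column, so rank(P) = 4 but rank([P|b]) = 5.
Since the ranks differ, the system is inconsistent.
It has no solutions.

0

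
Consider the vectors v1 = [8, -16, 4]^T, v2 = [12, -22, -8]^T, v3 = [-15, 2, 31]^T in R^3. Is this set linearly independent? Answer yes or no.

Form the matrix with these vectors as rows and row reduce.
R2 ← R2 − (3/2)·R1: [0, 2, -14]
R3 ← R3 + (15/8)·R1: [0, -28, 77/2]
R3 ← R3 + (14)·R2: [0, 0, -315/2]
3 nonzero rows, so the 3 vectors span a space of dimension 3.
Since 3 = 3, the vectors are linearly independent.

yes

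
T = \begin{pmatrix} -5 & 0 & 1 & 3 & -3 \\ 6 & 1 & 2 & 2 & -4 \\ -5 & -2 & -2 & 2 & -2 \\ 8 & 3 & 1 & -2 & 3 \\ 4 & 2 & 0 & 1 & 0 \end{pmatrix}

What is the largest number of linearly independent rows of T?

Row reduce to echelon form.
R2 ← R2 + (6/5)·R1: [0, 1, 16/5, 28/5, -38/5]
R3 ← R3 − R1: [0, -2, -3, -1, 1]
R4 ← R4 + (8/5)·R1: [0, 3, 13/5, 14/5, -9/5]
R5 ← R5 + (4/5)·R1: [0, 2, 4/5, 17/5, -12/5]
R3 ← R3 + (2)·R2: [0, 0, 17/5, 51/5, -71/5]
R4 ← R4 − (3)·R2: [0, 0, -7, -14, 21]
R5 ← R5 − (2)·R2: [0, 0, -28/5, -39/5, 64/5]
R4 ← R4 + (35/17)·R3: [0, 0, 0, 7, -140/17]
R5 ← R5 + (28/17)·R3: [0, 0, 0, 9, -180/17]
R5 ← R5 − (9/7)·R4: [0, 0, 0, 0, 0]
Echelon form has 4 nonzero rows, so rank(T) = 4.
The rank gives the maximum number of linearly independent rows: 4.

4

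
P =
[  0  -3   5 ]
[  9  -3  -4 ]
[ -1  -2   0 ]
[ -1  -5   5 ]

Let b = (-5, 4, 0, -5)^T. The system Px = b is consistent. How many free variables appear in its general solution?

0

Row reduce the augmented matrix [P | b].
Swap R1 ↔ R2
R3 ← R3 + (1/9)·R1: [0, -7/3, -4/9, 4/9]
R4 ← R4 + (1/9)·R1: [0, -16/3, 41/9, -41/9]
R3 ← R3 − (7/9)·R2: [0, 0, -13/3, 13/3]
R4 ← R4 − (16/9)·R2: [0, 0, -13/3, 13/3]
R4 ← R4 − R3: [0, 0, 0, 0]
The echelon form has 3 nonzero rows, and every pivot lies in the first 3 columns, so rank(P) = rank([P|b]) = 3.
The system is consistent.
Free variables = (unknowns) − (rank) = 3 − 3 = 0.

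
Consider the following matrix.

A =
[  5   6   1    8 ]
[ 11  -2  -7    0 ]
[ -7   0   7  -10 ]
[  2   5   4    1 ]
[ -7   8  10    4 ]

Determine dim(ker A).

Row reduce to echelon form.
R2 ← R2 − (11/5)·R1: [0, -76/5, -46/5, -88/5]
R3 ← R3 + (7/5)·R1: [0, 42/5, 42/5, 6/5]
R4 ← R4 − (2/5)·R1: [0, 13/5, 18/5, -11/5]
R5 ← R5 + (7/5)·R1: [0, 82/5, 57/5, 76/5]
R3 ← R3 + (21/38)·R2: [0, 0, 63/19, -162/19]
R4 ← R4 + (13/76)·R2: [0, 0, 77/38, -99/19]
R5 ← R5 + (41/38)·R2: [0, 0, 28/19, -72/19]
R4 ← R4 − (11/18)·R3: [0, 0, 0, 0]
R5 ← R5 − (4/9)·R3: [0, 0, 0, 0]
3 nonzero rows, so rank(A) = 3.
A has 4 columns; by rank–nullity, nullity = 4 − 3 = 1.

1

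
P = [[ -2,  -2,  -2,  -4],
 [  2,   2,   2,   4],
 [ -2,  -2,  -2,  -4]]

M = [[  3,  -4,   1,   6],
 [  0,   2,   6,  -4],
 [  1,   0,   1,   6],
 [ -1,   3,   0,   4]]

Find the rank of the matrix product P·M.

1

First compute PM:
[[ -4,  -8, -16, -32],
 [  4,   8,  16,  32],
 [ -4,  -8, -16, -32]]
Now row reduce the product.
R2 ← R2 + R1: [0, 0, 0, 0]
R3 ← R3 − R1: [0, 0, 0, 0]
1 nonzero row, so rank(PM) = 1.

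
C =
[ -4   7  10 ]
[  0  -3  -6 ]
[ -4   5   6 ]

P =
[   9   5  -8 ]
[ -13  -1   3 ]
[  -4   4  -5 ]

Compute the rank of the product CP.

First compute CP:
[[-167,  13,   3],
 [ 63, -21,  21],
 [-125,  -1,  17]]
Now row reduce the product.
R2 ← R2 + (63/167)·R1: [0, -2688/167, 3696/167]
R3 ← R3 − (125/167)·R1: [0, -1792/167, 2464/167]
R3 ← R3 − (2/3)·R2: [0, 0, 0]
2 nonzero rows, so rank(CP) = 2.

2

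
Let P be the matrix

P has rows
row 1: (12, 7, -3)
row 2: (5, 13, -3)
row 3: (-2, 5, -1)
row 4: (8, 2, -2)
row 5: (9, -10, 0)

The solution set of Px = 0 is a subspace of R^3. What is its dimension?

0

Row reduce to echelon form.
R2 ← R2 − (5/12)·R1: [0, 121/12, -7/4]
R3 ← R3 + (1/6)·R1: [0, 37/6, -3/2]
R4 ← R4 − (2/3)·R1: [0, -8/3, 0]
R5 ← R5 − (3/4)·R1: [0, -61/4, 9/4]
R3 ← R3 − (74/121)·R2: [0, 0, -52/121]
R4 ← R4 + (32/121)·R2: [0, 0, -56/121]
R5 ← R5 + (183/121)·R2: [0, 0, -48/121]
R4 ← R4 − (14/13)·R3: [0, 0, 0]
R5 ← R5 − (12/13)·R3: [0, 0, 0]
3 nonzero rows, so rank(P) = 3.
P has 3 columns; by rank–nullity, nullity = 3 − 3 = 0.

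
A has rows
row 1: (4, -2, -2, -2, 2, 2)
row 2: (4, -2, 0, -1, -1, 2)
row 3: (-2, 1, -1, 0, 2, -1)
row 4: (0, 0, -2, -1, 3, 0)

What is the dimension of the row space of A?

Row reduce to echelon form.
R2 ← R2 − R1: [0, 0, 2, 1, -3, 0]
R3 ← R3 + (1/2)·R1: [0, 0, -2, -1, 3, 0]
R3 ← R3 + R2: [0, 0, 0, 0, 0, 0]
R4 ← R4 + R2: [0, 0, 0, 0, 0, 0]
Echelon form has 2 nonzero rows, so rank(A) = 2.
The row space has dimension equal to the rank: 2.

2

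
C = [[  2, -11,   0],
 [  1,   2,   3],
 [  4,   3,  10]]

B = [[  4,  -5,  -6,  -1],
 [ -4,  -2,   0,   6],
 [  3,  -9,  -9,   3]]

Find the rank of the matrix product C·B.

2

First compute CB:
[[ 52,  12, -12, -68],
 [  5, -36, -33,  20],
 [ 34, -116, -114,  44]]
Now row reduce the product.
R2 ← R2 − (5/52)·R1: [0, -483/13, -414/13, 345/13]
R3 ← R3 − (17/26)·R1: [0, -1610/13, -1380/13, 1150/13]
R3 ← R3 − (10/3)·R2: [0, 0, 0, 0]
2 nonzero rows, so rank(CB) = 2.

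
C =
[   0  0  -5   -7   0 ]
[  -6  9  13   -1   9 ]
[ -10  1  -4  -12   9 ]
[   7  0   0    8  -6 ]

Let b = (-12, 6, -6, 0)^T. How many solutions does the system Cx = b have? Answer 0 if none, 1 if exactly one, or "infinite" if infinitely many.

Row reduce the augmented matrix [C | b].
Swap R1 ↔ R2
R3 ← R3 − (5/3)·R1: [0, -14, -77/3, -31/3, -6, -16]
R4 ← R4 + (7/6)·R1: [0, 21/2, 91/6, 41/6, 9/2, 7]
Swap R2 ↔ R3
R4 ← R4 + (3/4)·R2: [0, 0, -49/12, -11/12, 0, -5]
R4 ← R4 − (49/60)·R3: [0, 0, 0, 24/5, 0, 24/5]
The echelon form has 4 nonzero rows, and every pivot lies in the first 5 columns, so rank(C) = rank([C|b]) = 4.
The system is consistent.
rank = 4 < 5 unknowns, so there are infinitely many solutions.

infinite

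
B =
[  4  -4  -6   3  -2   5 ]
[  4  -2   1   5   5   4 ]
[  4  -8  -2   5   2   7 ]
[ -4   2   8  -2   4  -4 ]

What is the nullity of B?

3

Row reduce to echelon form.
R2 ← R2 − R1: [0, 2, 7, 2, 7, -1]
R3 ← R3 − R1: [0, -4, 4, 2, 4, 2]
R4 ← R4 + R1: [0, -2, 2, 1, 2, 1]
R3 ← R3 + (2)·R2: [0, 0, 18, 6, 18, 0]
R4 ← R4 + R2: [0, 0, 9, 3, 9, 0]
R4 ← R4 − (1/2)·R3: [0, 0, 0, 0, 0, 0]
3 nonzero rows, so rank(B) = 3.
B has 6 columns; by rank–nullity, nullity = 6 − 3 = 3.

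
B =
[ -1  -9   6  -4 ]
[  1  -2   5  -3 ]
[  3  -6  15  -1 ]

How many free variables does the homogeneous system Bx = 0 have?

1

Row reduce to echelon form.
R2 ← R2 + R1: [0, -11, 11, -7]
R3 ← R3 + (3)·R1: [0, -33, 33, -13]
R3 ← R3 − (3)·R2: [0, 0, 0, 8]
3 nonzero rows, so rank(B) = 3.
B has 4 columns; by rank–nullity, nullity = 4 − 3 = 1.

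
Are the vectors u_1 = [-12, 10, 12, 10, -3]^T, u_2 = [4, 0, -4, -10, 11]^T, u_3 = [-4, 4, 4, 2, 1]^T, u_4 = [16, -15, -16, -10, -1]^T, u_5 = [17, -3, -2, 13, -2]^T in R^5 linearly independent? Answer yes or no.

Form the matrix with these vectors as rows and row reduce.
R2 ← R2 + (1/3)·R1: [0, 10/3, 0, -20/3, 10]
R3 ← R3 − (1/3)·R1: [0, 2/3, 0, -4/3, 2]
R4 ← R4 + (4/3)·R1: [0, -5/3, 0, 10/3, -5]
R5 ← R5 + (17/12)·R1: [0, 67/6, 15, 163/6, -25/4]
R3 ← R3 − (1/5)·R2: [0, 0, 0, 0, 0]
R4 ← R4 + (1/2)·R2: [0, 0, 0, 0, 0]
R5 ← R5 − (67/20)·R2: [0, 0, 15, 99/2, -159/4]
Swap R3 ↔ R5
3 nonzero rows, so the 5 vectors span a space of dimension 3.
Since 3 < 5, the vectors are linearly dependent.

no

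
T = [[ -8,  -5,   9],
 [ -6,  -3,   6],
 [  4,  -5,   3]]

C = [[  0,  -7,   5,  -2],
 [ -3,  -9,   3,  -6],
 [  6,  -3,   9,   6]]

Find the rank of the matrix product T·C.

First compute TC:
[[ 69,  74,  26, 100],
 [ 45,  51,  15,  66],
 [ 33,   8,  32,  40]]
Now row reduce the product.
R2 ← R2 − (15/23)·R1: [0, 63/23, -45/23, 18/23]
R3 ← R3 − (11/23)·R1: [0, -630/23, 450/23, -180/23]
R3 ← R3 + (10)·R2: [0, 0, 0, 0]
2 nonzero rows, so rank(TC) = 2.

2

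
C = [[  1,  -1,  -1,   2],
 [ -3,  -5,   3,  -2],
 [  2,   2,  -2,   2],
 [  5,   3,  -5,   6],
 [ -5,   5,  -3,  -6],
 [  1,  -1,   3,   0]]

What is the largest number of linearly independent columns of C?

Row reduce to echelon form.
R2 ← R2 + (3)·R1: [0, -8, 0, 4]
R3 ← R3 − (2)·R1: [0, 4, 0, -2]
R4 ← R4 − (5)·R1: [0, 8, 0, -4]
R5 ← R5 + (5)·R1: [0, 0, -8, 4]
R6 ← R6 − R1: [0, 0, 4, -2]
R3 ← R3 + (1/2)·R2: [0, 0, 0, 0]
R4 ← R4 + R2: [0, 0, 0, 0]
Swap R3 ↔ R5
R6 ← R6 + (1/2)·R3: [0, 0, 0, 0]
Echelon form has 3 nonzero rows, so rank(C) = 3.
The rank gives the maximum number of linearly independent columns: 3.

3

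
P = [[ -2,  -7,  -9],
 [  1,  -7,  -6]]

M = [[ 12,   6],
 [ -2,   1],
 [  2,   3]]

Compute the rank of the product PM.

2

First compute PM:
[[-28, -46],
 [ 14, -19]]
Now row reduce the product.
R2 ← R2 + (1/2)·R1: [0, -42]
2 nonzero rows, so rank(PM) = 2.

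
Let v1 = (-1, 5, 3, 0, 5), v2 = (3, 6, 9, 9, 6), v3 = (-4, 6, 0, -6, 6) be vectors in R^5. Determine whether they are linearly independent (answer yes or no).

no

Form the matrix with these vectors as rows and row reduce.
R2 ← R2 + (3)·R1: [0, 21, 18, 9, 21]
R3 ← R3 − (4)·R1: [0, -14, -12, -6, -14]
R3 ← R3 + (2/3)·R2: [0, 0, 0, 0, 0]
2 nonzero rows, so the 3 vectors span a space of dimension 2.
Since 2 < 3, the vectors are linearly dependent.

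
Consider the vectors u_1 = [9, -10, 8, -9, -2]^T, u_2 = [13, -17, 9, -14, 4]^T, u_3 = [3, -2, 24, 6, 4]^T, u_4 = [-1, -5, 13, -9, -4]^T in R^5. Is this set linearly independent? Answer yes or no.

Form the matrix with these vectors as rows and row reduce.
R2 ← R2 − (13/9)·R1: [0, -23/9, -23/9, -1, 62/9]
R3 ← R3 − (1/3)·R1: [0, 4/3, 64/3, 9, 14/3]
R4 ← R4 + (1/9)·R1: [0, -55/9, 125/9, -10, -38/9]
R3 ← R3 + (12/23)·R2: [0, 0, 20, 195/23, 190/23]
R4 ← R4 − (55/23)·R2: [0, 0, 20, -175/23, -476/23]
R4 ← R4 − R3: [0, 0, 0, -370/23, -666/23]
4 nonzero rows, so the 4 vectors span a space of dimension 4.
Since 4 = 4, the vectors are linearly independent.

yes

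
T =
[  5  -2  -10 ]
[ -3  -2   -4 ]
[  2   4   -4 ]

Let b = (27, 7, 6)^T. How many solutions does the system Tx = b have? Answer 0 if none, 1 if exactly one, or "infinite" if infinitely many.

Row reduce the augmented matrix [T | b].
R2 ← R2 + (3/5)·R1: [0, -16/5, -10, 116/5]
R3 ← R3 − (2/5)·R1: [0, 24/5, 0, -24/5]
R3 ← R3 + (3/2)·R2: [0, 0, -15, 30]
The echelon form has 3 nonzero rows, and every pivot lies in the first 3 columns, so rank(T) = rank([T|b]) = 3.
The system is consistent.
rank = 3 = number of unknowns, so the solution is unique.

1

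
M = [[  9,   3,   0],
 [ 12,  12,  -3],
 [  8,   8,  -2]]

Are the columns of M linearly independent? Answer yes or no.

no

Row reduce M to echelon form.
R2 ← R2 − (4/3)·R1: [0, 8, -3]
R3 ← R3 − (8/9)·R1: [0, 16/3, -2]
R3 ← R3 − (2/3)·R2: [0, 0, 0]
2 pivots among 3 columns.
Only 2 < 3 pivot columns, so the columns are linearly dependent.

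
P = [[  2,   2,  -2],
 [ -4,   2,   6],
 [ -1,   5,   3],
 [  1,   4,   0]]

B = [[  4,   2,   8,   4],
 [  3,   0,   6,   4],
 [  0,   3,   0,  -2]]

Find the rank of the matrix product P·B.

2

First compute PB:
[[ 14,  -2,  28,  20],
 [-10,  10, -20, -20],
 [ 11,   7,  22,  10],
 [ 16,   2,  32,  20]]
Now row reduce the product.
R2 ← R2 + (5/7)·R1: [0, 60/7, 0, -40/7]
R3 ← R3 − (11/14)·R1: [0, 60/7, 0, -40/7]
R4 ← R4 − (8/7)·R1: [0, 30/7, 0, -20/7]
R3 ← R3 − R2: [0, 0, 0, 0]
R4 ← R4 − (1/2)·R2: [0, 0, 0, 0]
2 nonzero rows, so rank(PB) = 2.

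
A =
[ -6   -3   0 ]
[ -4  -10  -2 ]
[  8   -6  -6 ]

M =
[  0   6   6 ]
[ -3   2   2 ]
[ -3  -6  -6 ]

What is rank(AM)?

2

First compute AM:
[[  9, -42, -42],
 [ 36, -32, -32],
 [ 36,  72,  72]]
Now row reduce the product.
R2 ← R2 − (4)·R1: [0, 136, 136]
R3 ← R3 − (4)·R1: [0, 240, 240]
R3 ← R3 − (30/17)·R2: [0, 0, 0]
2 nonzero rows, so rank(AM) = 2.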